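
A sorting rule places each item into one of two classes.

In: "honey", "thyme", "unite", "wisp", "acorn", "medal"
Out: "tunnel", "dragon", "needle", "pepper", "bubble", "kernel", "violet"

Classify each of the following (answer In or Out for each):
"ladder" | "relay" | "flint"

Rule: length ≤ 5. This holds for each 'In' example and fails for each 'Out' one.
"ladder": length 6, fails this test → Out. "relay": length 5, satisfies this → In. "flint": length 5, satisfies this → In.

Out, In, In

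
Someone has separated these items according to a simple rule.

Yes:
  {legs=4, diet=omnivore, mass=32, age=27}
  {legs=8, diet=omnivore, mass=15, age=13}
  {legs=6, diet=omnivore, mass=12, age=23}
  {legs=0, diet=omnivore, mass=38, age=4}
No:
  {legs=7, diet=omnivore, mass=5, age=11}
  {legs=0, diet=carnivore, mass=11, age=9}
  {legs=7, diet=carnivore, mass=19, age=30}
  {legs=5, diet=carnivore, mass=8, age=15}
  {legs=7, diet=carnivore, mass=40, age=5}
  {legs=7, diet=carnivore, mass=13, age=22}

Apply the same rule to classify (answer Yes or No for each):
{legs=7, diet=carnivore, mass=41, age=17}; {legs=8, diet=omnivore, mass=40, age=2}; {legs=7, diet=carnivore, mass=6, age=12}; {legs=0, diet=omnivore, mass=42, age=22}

Rule: diet is omnivore AND mass ≥ 8. This holds for each 'Yes' example and fails for each 'No' one.
{legs=7, diet=carnivore, mass=41, age=17}: diet is carnivore, mass = 41, does not pass → No.
{legs=8, diet=omnivore, mass=40, age=2}: diet is omnivore, mass = 40, has this property → Yes.
{legs=7, diet=carnivore, mass=6, age=12}: diet is carnivore, mass = 6, does not pass → No.
{legs=0, diet=omnivore, mass=42, age=22}: diet is omnivore, mass = 42, has this property → Yes.

No, Yes, No, Yes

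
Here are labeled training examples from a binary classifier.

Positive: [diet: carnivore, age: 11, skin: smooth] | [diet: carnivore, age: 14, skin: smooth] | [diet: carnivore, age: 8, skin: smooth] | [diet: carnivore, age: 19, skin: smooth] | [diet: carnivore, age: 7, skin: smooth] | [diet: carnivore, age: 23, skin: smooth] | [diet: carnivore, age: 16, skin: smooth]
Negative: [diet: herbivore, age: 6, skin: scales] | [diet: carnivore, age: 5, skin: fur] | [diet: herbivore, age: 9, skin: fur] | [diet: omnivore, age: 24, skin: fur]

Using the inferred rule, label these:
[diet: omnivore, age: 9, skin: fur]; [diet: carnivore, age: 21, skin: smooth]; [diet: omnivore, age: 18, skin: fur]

Negative, Positive, Negative

All 'Positive' examples share one property — skin is smooth — and every 'Negative' example lacks it.
[diet: omnivore, age: 9, skin: fur]: Negative (skin is fur). [diet: carnivore, age: 21, skin: smooth]: Positive (skin is smooth). [diet: omnivore, age: 18, skin: fur]: Negative (skin is fur).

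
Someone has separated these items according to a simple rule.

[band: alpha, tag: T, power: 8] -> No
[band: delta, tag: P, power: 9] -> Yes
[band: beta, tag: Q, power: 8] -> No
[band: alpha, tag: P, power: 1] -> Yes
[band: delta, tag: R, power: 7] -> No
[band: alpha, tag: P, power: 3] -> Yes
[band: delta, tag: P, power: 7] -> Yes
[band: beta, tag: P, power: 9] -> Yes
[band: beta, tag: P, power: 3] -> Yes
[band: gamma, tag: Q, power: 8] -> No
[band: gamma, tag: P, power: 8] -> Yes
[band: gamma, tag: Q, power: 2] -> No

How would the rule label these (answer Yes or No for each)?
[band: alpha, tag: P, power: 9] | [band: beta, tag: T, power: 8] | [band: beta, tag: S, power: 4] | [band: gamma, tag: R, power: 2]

Yes, No, No, No

Rule: tag is P. This holds for each 'Yes' example and fails for each 'No' one.
[band: alpha, tag: P, power: 9] — tag is P, hence Yes.
[band: beta, tag: T, power: 8] — tag is T, hence No.
[band: beta, tag: S, power: 4] — tag is S, hence No.
[band: gamma, tag: R, power: 2] — tag is R, hence No.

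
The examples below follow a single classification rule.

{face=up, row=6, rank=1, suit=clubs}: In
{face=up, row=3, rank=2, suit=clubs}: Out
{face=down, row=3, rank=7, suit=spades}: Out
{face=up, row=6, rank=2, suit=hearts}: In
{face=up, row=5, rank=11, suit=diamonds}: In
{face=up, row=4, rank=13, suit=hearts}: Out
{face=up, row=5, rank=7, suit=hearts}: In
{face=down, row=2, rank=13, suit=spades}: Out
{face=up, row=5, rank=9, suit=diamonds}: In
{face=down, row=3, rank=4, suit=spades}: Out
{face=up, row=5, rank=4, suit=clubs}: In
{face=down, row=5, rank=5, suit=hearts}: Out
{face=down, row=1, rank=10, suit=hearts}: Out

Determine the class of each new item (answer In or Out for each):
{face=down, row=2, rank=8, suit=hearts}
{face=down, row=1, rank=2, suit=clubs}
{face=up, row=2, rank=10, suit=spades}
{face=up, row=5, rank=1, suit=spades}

The rule appears to be: face is up AND row ≥ 5.
Out: {face=down, row=2, rank=8, suit=hearts}, since face is down, row = 2.
Out: {face=down, row=1, rank=2, suit=clubs}, since face is down, row = 1.
Out: {face=up, row=2, rank=10, suit=spades}, since face is up, row = 2.
In: {face=up, row=5, rank=1, suit=spades}, since face is up, row = 5.

Out, Out, Out, In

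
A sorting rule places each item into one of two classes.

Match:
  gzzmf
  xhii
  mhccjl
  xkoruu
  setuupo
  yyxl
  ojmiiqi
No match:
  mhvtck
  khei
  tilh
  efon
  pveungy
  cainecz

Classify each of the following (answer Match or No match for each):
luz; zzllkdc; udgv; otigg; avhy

No match, Match, No match, Match, No match

Every 'Match' example satisfies: has a double letter. None of the 'No match' examples do.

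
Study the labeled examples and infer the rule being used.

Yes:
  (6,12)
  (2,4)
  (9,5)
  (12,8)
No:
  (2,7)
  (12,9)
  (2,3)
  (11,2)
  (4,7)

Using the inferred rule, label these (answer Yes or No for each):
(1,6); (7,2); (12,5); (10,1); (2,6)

No, No, No, No, Yes

One predicate separates the groups cleanly: sum is even.
(1,6): 1+6 = 7, fails this test → No. (7,2): 7+2 = 9, fails this test → No. (12,5): 12+5 = 17, fails this test → No. (10,1): 10+1 = 11, fails this test → No. (2,6): 2+6 = 8, qualifies → Yes.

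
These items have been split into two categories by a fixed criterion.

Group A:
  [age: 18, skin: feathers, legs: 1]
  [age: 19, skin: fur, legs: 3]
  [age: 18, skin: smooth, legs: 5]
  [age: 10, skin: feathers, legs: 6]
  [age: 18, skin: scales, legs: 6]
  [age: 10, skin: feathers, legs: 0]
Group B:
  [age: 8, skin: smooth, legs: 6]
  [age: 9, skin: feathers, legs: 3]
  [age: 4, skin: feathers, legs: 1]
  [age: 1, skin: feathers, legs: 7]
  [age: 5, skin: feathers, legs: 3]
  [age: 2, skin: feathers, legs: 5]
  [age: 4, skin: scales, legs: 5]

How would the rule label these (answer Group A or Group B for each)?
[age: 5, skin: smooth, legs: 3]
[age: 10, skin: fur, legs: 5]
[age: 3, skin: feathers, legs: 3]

Group B, Group A, Group B

Every 'Group A' example satisfies: age ≥ 10. None of the 'Group B' examples do.
[age: 5, skin: smooth, legs: 3]: Group B (age = 5). [age: 10, skin: fur, legs: 5]: Group A (age = 10). [age: 3, skin: feathers, legs: 3]: Group B (age = 3).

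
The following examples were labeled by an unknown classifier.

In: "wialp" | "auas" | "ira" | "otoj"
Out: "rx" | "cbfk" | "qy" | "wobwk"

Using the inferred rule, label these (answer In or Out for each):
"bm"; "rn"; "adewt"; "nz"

Out, Out, In, Out

The rule appears to be: has ≥ 2 vowels.
"bm" → 0 vowels → Out. "rn" → 0 vowels → Out. "adewt" → 2 vowels → In. "nz" → 0 vowels → Out.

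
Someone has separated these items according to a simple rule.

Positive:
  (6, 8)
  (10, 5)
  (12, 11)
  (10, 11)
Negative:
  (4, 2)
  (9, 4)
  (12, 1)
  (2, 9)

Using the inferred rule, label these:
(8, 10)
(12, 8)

Positive, Positive

'Positive' ⟺ sum ≥ 14.
(8, 10) — 8+10 = 18, hence Positive.
(12, 8) — 12+8 = 20, hence Positive.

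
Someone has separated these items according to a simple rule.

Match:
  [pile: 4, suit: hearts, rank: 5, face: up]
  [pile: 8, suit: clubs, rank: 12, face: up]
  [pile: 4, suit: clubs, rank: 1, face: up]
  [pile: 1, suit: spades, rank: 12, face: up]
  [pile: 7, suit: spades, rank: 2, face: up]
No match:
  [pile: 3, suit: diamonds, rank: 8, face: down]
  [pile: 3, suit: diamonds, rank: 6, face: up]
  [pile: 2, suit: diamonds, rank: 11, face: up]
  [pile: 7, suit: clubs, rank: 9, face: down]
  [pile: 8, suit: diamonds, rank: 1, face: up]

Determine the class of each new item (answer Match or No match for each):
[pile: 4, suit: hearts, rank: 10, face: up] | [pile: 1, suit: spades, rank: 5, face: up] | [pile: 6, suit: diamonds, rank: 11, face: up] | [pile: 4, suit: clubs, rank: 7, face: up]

Match, Match, No match, Match

All 'Match' examples share one property — face is up AND suit is not diamonds — and every 'No match' example lacks it.
Match: [pile: 4, suit: hearts, rank: 10, face: up], since face is up, suit is hearts. Match: [pile: 1, suit: spades, rank: 5, face: up], since face is up, suit is spades. No match: [pile: 6, suit: diamonds, rank: 11, face: up], since face is up, suit is diamonds. Match: [pile: 4, suit: clubs, rank: 7, face: up], since face is up, suit is clubs.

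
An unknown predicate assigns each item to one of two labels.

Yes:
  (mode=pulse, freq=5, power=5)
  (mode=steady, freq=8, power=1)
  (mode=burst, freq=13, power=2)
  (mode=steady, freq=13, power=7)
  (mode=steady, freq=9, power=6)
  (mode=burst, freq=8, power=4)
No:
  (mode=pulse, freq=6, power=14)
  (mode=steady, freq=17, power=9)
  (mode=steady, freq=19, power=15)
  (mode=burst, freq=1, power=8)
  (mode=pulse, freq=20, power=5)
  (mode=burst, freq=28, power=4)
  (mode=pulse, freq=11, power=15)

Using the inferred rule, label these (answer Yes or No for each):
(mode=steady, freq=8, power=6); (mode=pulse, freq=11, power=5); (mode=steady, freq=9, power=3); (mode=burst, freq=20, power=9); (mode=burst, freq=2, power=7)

The pattern is that an item is 'Yes' exactly when: freq ≤ 13 AND power ≤ 7.
(mode=steady, freq=8, power=6): Yes (freq = 8, power = 6). (mode=pulse, freq=11, power=5): Yes (freq = 11, power = 5). (mode=steady, freq=9, power=3): Yes (freq = 9, power = 3). (mode=burst, freq=20, power=9): No (freq = 20, power = 9). (mode=burst, freq=2, power=7): Yes (freq = 2, power = 7).

Yes, Yes, Yes, No, Yes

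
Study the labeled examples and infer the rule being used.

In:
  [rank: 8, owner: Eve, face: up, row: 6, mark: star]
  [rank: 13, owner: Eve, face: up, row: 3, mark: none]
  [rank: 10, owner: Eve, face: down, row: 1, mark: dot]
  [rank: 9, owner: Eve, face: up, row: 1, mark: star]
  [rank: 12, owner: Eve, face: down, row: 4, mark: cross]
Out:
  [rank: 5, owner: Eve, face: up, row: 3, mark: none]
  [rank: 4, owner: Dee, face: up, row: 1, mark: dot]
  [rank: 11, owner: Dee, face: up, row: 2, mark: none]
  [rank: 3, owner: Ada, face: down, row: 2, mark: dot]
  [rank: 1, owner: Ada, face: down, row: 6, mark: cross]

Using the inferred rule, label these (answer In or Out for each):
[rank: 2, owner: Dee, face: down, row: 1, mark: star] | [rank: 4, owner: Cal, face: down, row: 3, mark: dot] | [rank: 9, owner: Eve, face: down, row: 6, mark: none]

All 'In' examples share one property — owner is Eve AND rank ≥ 8 — and every 'Out' example lacks it.
[rank: 2, owner: Dee, face: down, row: 1, mark: star] — owner is Dee, rank = 2, hence Out. [rank: 4, owner: Cal, face: down, row: 3, mark: dot] — owner is Cal, rank = 4, hence Out. [rank: 9, owner: Eve, face: down, row: 6, mark: none] — owner is Eve, rank = 9, hence In.

Out, Out, In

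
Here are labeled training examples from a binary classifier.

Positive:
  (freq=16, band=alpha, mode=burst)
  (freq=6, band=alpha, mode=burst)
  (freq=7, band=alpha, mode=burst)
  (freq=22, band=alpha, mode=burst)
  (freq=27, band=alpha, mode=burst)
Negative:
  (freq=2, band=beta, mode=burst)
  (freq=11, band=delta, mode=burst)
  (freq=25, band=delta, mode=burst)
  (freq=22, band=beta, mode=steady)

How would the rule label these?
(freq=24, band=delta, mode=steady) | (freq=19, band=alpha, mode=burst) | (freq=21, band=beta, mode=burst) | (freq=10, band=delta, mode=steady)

Negative, Positive, Negative, Negative

The rule appears to be: band is alpha.
(freq=24, band=delta, mode=steady): band is delta — doesn't match, so Negative.
(freq=19, band=alpha, mode=burst): band is alpha — checks out, so Positive.
(freq=21, band=beta, mode=burst): band is beta — doesn't match, so Negative.
(freq=10, band=delta, mode=steady): band is delta — doesn't match, so Negative.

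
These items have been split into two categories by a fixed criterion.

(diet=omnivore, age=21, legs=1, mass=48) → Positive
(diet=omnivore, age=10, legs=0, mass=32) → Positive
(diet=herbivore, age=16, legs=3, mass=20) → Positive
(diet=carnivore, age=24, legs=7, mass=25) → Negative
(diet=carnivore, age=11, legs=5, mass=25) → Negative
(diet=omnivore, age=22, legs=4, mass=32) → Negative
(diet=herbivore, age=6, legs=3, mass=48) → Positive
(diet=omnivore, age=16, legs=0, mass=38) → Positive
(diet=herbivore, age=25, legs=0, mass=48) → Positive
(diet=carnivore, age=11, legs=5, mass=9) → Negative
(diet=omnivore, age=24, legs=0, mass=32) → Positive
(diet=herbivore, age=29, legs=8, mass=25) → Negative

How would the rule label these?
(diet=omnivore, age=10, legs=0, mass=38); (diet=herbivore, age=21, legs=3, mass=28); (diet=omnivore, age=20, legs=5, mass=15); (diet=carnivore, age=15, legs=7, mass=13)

All 'Positive' examples share one property — legs ≤ 3 — and every 'Negative' example lacks it.

Positive, Positive, Negative, Negative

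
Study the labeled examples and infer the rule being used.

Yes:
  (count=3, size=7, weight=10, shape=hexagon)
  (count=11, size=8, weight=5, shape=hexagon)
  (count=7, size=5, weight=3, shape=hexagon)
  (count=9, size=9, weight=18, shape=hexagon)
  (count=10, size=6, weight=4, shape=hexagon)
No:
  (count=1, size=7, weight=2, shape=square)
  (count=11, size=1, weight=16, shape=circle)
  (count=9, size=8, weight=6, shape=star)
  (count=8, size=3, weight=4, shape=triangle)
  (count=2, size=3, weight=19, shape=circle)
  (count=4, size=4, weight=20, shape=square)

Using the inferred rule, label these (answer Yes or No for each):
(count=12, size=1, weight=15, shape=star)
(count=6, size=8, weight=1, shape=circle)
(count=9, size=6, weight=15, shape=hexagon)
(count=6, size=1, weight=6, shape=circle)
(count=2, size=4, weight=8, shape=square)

All 'Yes' examples share one property — shape is hexagon — and every 'No' example lacks it.
No: (count=12, size=1, weight=15, shape=star), since shape is star. No: (count=6, size=8, weight=1, shape=circle), since shape is circle. Yes: (count=9, size=6, weight=15, shape=hexagon), since shape is hexagon. No: (count=6, size=1, weight=6, shape=circle), since shape is circle. No: (count=2, size=4, weight=8, shape=square), since shape is square.

No, No, Yes, No, No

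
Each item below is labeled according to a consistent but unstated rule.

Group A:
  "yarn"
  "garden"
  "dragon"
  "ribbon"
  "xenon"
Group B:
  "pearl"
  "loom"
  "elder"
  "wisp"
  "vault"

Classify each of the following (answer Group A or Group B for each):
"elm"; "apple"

The distinguishing property — contains 'n' — holds for all the 'Group A' cases and none of the 'Group B' cases.

Group B, Group B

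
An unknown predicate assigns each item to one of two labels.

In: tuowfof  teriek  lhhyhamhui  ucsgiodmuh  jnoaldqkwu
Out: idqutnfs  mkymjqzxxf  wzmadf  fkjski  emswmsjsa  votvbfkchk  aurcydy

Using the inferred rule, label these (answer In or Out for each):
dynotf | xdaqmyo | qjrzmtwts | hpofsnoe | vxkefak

Out, Out, Out, In, Out

The simplest hypothesis consistent with all the labels is: has ≥ 3 vowels.
dynotf: 1 vowel, fails the rule → Out. xdaqmyo: 2 vowels, fails the rule → Out. qjrzmtwts: 0 vowels, fails the rule → Out. hpofsnoe: 3 vowels, passes → In. vxkefak: 2 vowels, fails the rule → Out.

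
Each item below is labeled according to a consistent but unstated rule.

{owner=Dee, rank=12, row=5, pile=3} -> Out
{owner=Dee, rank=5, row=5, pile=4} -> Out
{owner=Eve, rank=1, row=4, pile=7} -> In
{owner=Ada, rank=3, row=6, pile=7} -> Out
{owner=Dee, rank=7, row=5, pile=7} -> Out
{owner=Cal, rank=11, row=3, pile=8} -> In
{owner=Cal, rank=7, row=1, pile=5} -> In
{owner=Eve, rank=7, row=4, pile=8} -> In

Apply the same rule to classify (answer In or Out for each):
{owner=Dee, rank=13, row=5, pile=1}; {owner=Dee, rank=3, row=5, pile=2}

The common property of the 'In' items is: row ≤ 4. No 'Out' item has it.
{owner=Dee, rank=13, row=5, pile=1}: row = 5, does not satisfy this → Out. {owner=Dee, rank=3, row=5, pile=2}: row = 5, does not satisfy this → Out.

Out, Out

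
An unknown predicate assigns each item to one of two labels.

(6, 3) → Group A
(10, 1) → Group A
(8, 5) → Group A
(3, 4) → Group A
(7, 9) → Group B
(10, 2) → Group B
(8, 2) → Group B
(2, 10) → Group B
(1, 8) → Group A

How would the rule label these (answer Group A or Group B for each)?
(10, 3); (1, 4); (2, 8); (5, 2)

Looking at the examples, the only property every 'Group A' case has and every 'Group B' case lacks is: sum is odd.
Group A: (10, 3), since 10+3 = 13. Group A: (1, 4), since 1+4 = 5. Group B: (2, 8), since 2+8 = 10. Group A: (5, 2), since 5+2 = 7.

Group A, Group A, Group B, Group A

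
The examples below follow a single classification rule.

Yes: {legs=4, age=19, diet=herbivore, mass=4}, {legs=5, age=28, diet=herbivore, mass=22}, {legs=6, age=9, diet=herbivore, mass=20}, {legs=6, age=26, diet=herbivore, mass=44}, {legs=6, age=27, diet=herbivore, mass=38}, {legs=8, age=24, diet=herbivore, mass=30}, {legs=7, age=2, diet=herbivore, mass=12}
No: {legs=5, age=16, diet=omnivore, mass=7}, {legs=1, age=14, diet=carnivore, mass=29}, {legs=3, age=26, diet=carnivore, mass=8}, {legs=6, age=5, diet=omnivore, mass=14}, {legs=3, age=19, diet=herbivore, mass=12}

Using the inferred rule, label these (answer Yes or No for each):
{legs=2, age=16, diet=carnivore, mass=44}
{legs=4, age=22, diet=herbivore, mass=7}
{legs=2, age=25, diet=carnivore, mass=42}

No, Yes, No

A rule that fits every label: diet is herbivore AND legs ≥ 4 — true of each 'Yes' example, false of each 'No' one.
{legs=2, age=16, diet=carnivore, mass=44}: diet is carnivore, legs = 2 — lacks this property, so No. {legs=4, age=22, diet=herbivore, mass=7}: diet is herbivore, legs = 4 — passes, so Yes. {legs=2, age=25, diet=carnivore, mass=42}: diet is carnivore, legs = 2 — lacks this property, so No.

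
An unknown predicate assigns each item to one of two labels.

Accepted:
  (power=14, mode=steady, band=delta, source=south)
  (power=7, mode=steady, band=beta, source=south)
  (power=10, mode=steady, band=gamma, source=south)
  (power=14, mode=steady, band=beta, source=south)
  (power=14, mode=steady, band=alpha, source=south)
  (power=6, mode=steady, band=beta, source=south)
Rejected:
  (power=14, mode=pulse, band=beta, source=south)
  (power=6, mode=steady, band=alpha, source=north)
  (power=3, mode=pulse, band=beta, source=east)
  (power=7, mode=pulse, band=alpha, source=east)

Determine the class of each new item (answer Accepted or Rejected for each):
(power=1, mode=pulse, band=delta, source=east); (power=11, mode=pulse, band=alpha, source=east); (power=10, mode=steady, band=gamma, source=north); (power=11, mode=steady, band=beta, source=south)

'Accepted' ⟺ mode is steady AND source is south.
Rejected: (power=1, mode=pulse, band=delta, source=east), since mode is pulse, source is east. Rejected: (power=11, mode=pulse, band=alpha, source=east), since mode is pulse, source is east. Rejected: (power=10, mode=steady, band=gamma, source=north), since mode is steady, source is north. Accepted: (power=11, mode=steady, band=beta, source=south), since mode is steady, source is south.

Rejected, Rejected, Rejected, Accepted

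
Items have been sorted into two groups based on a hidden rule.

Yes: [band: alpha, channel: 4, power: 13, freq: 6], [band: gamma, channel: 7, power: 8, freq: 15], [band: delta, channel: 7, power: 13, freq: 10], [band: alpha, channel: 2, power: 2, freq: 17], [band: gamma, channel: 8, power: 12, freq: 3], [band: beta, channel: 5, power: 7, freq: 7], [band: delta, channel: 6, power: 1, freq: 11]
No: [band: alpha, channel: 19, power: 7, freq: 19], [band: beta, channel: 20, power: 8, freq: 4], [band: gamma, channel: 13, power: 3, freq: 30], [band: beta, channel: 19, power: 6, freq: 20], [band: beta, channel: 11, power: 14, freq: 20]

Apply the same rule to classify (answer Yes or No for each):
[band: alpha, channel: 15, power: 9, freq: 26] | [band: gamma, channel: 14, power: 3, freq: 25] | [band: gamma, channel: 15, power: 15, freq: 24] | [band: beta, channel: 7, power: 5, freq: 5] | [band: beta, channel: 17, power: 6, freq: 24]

A rule that fits every label: channel ≤ 8 — true of each 'Yes' example, false of each 'No' one.
[band: alpha, channel: 15, power: 9, freq: 26]: channel = 15, doesn't match → No.
[band: gamma, channel: 14, power: 3, freq: 25]: channel = 14, doesn't match → No.
[band: gamma, channel: 15, power: 15, freq: 24]: channel = 15, doesn't match → No.
[band: beta, channel: 7, power: 5, freq: 5]: channel = 7, has this property → Yes.
[band: beta, channel: 17, power: 6, freq: 24]: channel = 17, doesn't match → No.

No, No, No, Yes, No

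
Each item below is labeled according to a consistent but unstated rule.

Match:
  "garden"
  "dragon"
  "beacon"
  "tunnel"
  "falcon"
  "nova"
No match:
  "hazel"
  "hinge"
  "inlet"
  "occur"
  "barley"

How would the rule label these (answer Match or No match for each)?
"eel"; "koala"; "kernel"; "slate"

No match, No match, Match, No match

The classifier is using: even length AND contains 'n'.
"eel" — length 3, no 'n', hence No match.
"koala" — length 5, no 'n', hence No match.
"kernel" — length 6, has 'n', hence Match.
"slate" — length 5, no 'n', hence No match.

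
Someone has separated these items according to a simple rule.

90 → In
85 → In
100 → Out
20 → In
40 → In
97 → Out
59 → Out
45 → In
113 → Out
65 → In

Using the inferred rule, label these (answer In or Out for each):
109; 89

Rule: multiple of 5 AND at most 90. This holds for each 'In' example and fails for each 'Out' one.
Out: 109, since 109 = 5·21 + 4, 109 > 90. Out: 89, since 89 = 5·17 + 4, 89 ≤ 90.

Out, Out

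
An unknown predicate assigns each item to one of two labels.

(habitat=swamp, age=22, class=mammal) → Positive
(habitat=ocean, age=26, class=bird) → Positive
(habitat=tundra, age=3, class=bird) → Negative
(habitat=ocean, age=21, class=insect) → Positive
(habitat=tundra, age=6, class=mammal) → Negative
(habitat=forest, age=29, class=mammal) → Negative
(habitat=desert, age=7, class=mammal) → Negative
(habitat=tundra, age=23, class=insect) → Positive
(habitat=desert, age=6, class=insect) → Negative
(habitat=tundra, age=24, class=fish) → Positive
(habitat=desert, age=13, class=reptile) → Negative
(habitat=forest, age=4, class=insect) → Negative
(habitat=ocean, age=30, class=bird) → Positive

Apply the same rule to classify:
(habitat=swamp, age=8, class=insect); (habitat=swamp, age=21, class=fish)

Negative, Positive

A rule that fits every label: age ≥ 21 AND age ≠ 29 — true of each 'Positive' example, false of each 'Negative' one.
(habitat=swamp, age=8, class=insect): age = 8, doesn't qualify → Negative.
(habitat=swamp, age=21, class=fish): age = 21, satisfies this → Positive.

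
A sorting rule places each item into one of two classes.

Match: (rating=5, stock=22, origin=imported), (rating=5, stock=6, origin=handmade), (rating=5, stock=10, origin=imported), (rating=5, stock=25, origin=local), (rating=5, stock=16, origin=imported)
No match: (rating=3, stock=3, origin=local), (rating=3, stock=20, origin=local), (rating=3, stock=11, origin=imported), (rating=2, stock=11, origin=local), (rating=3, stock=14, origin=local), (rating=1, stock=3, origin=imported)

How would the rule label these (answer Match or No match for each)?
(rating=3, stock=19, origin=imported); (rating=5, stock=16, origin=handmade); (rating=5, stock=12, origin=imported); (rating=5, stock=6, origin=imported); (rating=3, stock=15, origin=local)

No match, Match, Match, Match, No match

'Match' ⟺ rating = 5.
(rating=3, stock=19, origin=imported): rating = 3, fails the rule → No match. (rating=5, stock=16, origin=handmade): rating = 5, meets the rule → Match. (rating=5, stock=12, origin=imported): rating = 5, meets the rule → Match. (rating=5, stock=6, origin=imported): rating = 5, meets the rule → Match. (rating=3, stock=15, origin=local): rating = 3, fails the rule → No match.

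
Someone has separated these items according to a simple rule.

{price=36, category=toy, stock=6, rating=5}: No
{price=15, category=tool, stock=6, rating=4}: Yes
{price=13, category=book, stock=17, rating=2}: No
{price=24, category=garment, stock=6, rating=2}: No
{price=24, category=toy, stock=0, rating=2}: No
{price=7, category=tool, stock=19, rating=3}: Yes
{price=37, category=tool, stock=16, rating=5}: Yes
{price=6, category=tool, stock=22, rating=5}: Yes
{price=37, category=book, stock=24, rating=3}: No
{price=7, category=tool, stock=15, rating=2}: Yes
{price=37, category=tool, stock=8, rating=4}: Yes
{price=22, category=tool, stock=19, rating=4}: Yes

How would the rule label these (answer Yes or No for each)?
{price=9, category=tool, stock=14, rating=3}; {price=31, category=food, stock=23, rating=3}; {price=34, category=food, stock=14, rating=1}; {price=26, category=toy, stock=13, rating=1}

One predicate separates the groups cleanly: category is tool.
{price=9, category=tool, stock=14, rating=3}: category is tool — checks out, so Yes. {price=31, category=food, stock=23, rating=3}: category is food — fails this test, so No. {price=34, category=food, stock=14, rating=1}: category is food — fails this test, so No. {price=26, category=toy, stock=13, rating=1}: category is toy — fails this test, so No.

Yes, No, No, No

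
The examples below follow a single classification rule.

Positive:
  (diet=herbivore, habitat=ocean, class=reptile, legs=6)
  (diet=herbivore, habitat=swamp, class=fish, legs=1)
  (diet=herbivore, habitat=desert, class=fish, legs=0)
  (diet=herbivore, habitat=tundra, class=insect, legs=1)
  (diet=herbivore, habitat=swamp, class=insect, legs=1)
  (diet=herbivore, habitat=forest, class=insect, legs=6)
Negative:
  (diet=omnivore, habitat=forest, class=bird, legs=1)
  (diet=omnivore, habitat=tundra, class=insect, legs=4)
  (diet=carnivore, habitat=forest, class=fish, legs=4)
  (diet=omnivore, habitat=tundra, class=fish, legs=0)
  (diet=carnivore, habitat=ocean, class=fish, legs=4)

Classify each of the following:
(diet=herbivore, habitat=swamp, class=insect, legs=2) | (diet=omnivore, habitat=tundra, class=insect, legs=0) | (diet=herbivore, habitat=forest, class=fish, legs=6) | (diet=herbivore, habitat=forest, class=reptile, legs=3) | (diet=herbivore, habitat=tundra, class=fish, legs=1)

One predicate separates the groups cleanly: diet is herbivore.

Positive, Negative, Positive, Positive, Positive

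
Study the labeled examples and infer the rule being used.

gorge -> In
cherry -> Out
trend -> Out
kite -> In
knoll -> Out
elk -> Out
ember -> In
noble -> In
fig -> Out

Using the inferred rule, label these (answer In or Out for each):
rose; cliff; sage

In, Out, In

Every 'In' example satisfies: has ≥ 2 vowels. None of the 'Out' examples do.
rose: 2 vowels, meets the rule → In.
cliff: 1 vowel, does not fit → Out.
sage: 2 vowels, meets the rule → In.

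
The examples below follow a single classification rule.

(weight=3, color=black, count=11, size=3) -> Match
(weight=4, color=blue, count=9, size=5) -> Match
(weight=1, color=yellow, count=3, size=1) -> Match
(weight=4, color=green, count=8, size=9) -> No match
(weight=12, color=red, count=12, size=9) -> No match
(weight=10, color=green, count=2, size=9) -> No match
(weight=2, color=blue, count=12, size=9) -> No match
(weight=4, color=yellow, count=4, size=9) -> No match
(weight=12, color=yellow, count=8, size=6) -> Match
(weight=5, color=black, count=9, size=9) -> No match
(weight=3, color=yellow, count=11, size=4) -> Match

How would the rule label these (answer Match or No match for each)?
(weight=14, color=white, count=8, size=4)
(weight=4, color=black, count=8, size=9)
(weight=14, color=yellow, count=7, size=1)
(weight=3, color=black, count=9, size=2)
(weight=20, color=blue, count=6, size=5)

Rule: size ≤ 6. This holds for each 'Match' example and fails for each 'No match' one.
Match: (weight=14, color=white, count=8, size=4), since size = 4.
No match: (weight=4, color=black, count=8, size=9), since size = 9.
Match: (weight=14, color=yellow, count=7, size=1), since size = 1.
Match: (weight=3, color=black, count=9, size=2), since size = 2.
Match: (weight=20, color=blue, count=6, size=5), since size = 5.

Match, No match, Match, Match, Match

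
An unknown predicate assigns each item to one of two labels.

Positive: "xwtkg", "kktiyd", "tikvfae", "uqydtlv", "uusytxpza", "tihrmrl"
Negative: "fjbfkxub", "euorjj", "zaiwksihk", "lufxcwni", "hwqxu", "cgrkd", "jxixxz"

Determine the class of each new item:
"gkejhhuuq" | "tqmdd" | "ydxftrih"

The rule appears to be: contains 't'.
"gkejhhuuq": no 't' — does not pass, so Negative.
"tqmdd": has 't' — qualifies, so Positive.
"ydxftrih": has 't' — qualifies, so Positive.

Negative, Positive, Positive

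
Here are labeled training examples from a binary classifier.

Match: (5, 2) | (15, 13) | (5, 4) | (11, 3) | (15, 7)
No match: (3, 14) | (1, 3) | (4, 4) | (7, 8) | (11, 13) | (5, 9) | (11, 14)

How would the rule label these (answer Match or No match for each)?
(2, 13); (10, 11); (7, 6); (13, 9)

The rule appears to be: first > second.

No match, No match, Match, Match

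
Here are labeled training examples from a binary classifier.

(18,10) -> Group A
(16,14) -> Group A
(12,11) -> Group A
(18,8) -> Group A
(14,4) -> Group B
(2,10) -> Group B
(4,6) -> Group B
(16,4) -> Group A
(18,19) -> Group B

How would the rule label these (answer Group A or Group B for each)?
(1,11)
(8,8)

All 'Group A' examples share one property — first > second AND sum ≥ 20 — and every 'Group B' example lacks it.

Group B, Group B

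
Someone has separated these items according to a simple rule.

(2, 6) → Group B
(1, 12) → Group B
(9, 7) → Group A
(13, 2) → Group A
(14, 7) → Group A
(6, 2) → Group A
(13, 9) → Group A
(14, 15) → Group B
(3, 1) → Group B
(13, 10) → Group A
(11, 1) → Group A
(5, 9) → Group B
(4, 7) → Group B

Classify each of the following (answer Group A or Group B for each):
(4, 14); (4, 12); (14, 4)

Group B, Group B, Group A

The common property of the 'Group A' items is: first > second AND sum ≥ 8. No 'Group B' item has it.
(4, 14): Group B (4 < 14, 4+14 = 18). (4, 12): Group B (4 < 12, 4+12 = 16). (14, 4): Group A (14 > 4, 14+4 = 18).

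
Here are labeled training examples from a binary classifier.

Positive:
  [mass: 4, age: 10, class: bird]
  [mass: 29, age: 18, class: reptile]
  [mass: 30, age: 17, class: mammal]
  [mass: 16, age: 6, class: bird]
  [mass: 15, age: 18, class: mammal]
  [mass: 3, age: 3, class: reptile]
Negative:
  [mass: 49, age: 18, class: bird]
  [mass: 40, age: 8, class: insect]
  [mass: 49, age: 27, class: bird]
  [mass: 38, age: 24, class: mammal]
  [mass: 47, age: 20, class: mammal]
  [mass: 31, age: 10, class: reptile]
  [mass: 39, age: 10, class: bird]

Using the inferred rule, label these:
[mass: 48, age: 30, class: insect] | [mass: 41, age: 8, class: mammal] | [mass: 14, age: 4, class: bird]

Negative, Negative, Positive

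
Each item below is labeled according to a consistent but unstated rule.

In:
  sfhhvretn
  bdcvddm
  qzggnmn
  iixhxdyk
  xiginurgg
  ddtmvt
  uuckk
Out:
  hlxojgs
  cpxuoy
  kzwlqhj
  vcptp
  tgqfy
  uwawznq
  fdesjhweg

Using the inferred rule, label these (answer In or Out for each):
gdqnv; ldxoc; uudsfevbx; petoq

The rule appears to be: has a double letter.
gdqnv: Out (no doubled letter).
ldxoc: Out (no doubled letter).
uudsfevbx: In ('uu' doubled).
petoq: Out (no doubled letter).

Out, Out, In, Out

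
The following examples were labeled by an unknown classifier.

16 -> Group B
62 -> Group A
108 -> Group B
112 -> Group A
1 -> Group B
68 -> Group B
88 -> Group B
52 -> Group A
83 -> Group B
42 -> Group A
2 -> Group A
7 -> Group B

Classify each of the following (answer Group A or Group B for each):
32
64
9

Group A, Group B, Group B

A rule that fits every label: ends in digit 2 — true of each 'Group A' example, false of each 'Group B' one.
32: Group A (last digit 2). 64: Group B (last digit 4). 9: Group B (last digit 9).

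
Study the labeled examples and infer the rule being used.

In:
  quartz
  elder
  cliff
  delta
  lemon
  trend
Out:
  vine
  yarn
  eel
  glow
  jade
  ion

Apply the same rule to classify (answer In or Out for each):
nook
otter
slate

Out, In, In

A rule that fits every label: length ≥ 5 — true of each 'In' example, false of each 'Out' one.
nook — length 4, hence Out.
otter — length 5, hence In.
slate — length 5, hence In.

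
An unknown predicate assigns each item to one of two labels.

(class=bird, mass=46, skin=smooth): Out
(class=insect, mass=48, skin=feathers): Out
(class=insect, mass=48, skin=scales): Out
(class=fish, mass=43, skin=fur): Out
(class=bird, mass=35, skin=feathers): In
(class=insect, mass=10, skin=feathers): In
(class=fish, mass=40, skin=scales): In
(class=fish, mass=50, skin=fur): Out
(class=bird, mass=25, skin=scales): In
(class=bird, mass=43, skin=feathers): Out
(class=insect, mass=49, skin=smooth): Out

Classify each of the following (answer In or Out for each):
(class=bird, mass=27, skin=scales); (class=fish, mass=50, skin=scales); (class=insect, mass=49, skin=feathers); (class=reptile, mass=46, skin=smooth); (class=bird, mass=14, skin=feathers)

In, Out, Out, Out, In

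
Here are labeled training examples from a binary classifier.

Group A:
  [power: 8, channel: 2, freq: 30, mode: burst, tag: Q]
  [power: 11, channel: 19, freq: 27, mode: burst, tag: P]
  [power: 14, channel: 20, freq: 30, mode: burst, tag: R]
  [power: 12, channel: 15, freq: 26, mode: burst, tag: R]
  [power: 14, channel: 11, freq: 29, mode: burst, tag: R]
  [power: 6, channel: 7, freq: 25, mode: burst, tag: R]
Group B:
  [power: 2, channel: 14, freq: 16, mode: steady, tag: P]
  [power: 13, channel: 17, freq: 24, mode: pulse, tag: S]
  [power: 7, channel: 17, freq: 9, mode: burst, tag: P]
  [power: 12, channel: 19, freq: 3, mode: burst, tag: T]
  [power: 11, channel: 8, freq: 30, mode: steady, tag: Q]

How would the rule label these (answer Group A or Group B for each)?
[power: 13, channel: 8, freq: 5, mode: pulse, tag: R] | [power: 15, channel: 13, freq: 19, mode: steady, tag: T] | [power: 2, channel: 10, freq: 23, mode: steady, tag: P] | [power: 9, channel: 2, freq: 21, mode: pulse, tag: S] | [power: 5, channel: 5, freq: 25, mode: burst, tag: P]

'Group A' ⟺ mode is burst AND freq ≥ 16.
[power: 13, channel: 8, freq: 5, mode: pulse, tag: R] → mode is pulse, freq = 5 → Group B.
[power: 15, channel: 13, freq: 19, mode: steady, tag: T] → mode is steady, freq = 19 → Group B.
[power: 2, channel: 10, freq: 23, mode: steady, tag: P] → mode is steady, freq = 23 → Group B.
[power: 9, channel: 2, freq: 21, mode: pulse, tag: S] → mode is pulse, freq = 21 → Group B.
[power: 5, channel: 5, freq: 25, mode: burst, tag: P] → mode is burst, freq = 25 → Group A.

Group B, Group B, Group B, Group B, Group A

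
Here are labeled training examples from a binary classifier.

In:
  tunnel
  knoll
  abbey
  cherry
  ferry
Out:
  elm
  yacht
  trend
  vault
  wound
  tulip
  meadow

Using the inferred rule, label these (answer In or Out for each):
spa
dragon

Out, Out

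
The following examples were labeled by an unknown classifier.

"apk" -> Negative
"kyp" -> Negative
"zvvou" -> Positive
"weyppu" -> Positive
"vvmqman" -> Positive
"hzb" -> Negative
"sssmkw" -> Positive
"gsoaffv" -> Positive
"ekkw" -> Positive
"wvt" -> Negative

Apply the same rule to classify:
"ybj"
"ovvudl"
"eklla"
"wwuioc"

Negative, Positive, Positive, Positive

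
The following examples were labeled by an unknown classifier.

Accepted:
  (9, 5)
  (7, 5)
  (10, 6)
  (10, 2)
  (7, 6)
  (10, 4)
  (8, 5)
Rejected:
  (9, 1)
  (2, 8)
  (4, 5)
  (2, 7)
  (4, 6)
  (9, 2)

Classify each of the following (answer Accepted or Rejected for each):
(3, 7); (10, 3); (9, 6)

'Accepted' ⟺ sum ≥ 12.

Rejected, Accepted, Accepted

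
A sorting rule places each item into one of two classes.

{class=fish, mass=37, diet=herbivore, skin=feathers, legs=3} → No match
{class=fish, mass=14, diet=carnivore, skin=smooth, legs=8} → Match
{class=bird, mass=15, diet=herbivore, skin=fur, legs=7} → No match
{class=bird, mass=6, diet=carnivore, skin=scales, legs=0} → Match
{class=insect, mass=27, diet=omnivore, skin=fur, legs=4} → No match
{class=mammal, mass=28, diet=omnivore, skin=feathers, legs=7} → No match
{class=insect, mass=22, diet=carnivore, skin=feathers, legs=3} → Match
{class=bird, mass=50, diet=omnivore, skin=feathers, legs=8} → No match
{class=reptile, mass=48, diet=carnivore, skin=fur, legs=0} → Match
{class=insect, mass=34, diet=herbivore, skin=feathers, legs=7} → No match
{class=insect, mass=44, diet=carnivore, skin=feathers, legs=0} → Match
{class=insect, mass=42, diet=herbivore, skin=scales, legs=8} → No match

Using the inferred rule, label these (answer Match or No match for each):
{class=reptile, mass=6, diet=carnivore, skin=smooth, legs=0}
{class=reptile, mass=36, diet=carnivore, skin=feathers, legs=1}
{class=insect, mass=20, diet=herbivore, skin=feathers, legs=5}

Match, Match, No match

A rule that fits every label: diet is carnivore — true of each 'Match' example, false of each 'No match' one.
{class=reptile, mass=6, diet=carnivore, skin=smooth, legs=0} — diet is carnivore, hence Match. {class=reptile, mass=36, diet=carnivore, skin=feathers, legs=1} — diet is carnivore, hence Match. {class=insect, mass=20, diet=herbivore, skin=feathers, legs=5} — diet is herbivore, hence No match.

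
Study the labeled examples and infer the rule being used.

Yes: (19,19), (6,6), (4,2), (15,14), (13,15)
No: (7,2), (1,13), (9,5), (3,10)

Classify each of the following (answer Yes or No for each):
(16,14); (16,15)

One predicate separates the groups cleanly: |first − second| ≤ 2.
(16,14) — |16−14| = 2, hence Yes. (16,15) — |16−15| = 1, hence Yes.

Yes, Yes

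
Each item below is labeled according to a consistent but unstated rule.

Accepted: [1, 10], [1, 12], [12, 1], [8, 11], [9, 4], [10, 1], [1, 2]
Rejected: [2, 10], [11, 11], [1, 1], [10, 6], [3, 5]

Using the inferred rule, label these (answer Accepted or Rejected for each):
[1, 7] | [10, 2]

The distinguishing property — sum is odd — holds for all the 'Accepted' cases and none of the 'Rejected' cases.

Rejected, Rejected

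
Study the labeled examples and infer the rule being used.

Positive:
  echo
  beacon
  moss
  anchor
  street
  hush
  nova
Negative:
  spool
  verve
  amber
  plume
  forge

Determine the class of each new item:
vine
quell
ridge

Every 'Positive' example satisfies: even length. None of the 'Negative' examples do.
vine: length 4, passes → Positive.
quell: length 5, fails the rule → Negative.
ridge: length 5, fails the rule → Negative.

Positive, Negative, Negative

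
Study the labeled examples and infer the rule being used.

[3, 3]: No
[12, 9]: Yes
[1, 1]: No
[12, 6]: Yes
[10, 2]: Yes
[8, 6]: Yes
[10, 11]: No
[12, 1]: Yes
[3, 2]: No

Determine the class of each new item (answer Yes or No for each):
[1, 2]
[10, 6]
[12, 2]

The common property of the 'Yes' items is: |first − second| ≥ 2. No 'No' item has it.
[1, 2] — |1−2| = 1, hence No. [10, 6] — |10−6| = 4, hence Yes. [12, 2] — |12−2| = 10, hence Yes.

No, Yes, Yes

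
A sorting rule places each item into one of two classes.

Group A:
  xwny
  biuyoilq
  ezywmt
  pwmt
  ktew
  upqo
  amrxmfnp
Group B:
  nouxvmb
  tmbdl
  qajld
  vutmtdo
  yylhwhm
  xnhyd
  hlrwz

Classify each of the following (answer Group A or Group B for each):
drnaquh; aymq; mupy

Every 'Group A' example satisfies: even length. None of the 'Group B' examples do.

Group B, Group A, Group A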